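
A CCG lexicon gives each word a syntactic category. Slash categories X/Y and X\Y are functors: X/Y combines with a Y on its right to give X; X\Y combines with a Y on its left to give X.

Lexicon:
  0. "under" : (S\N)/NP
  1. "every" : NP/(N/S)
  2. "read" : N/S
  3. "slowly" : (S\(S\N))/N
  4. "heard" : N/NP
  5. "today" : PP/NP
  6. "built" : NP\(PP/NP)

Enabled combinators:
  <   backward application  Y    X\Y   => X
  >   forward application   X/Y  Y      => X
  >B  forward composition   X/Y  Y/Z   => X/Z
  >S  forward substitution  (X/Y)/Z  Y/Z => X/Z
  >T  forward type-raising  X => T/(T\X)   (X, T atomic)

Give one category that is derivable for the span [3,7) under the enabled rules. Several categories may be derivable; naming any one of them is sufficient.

S\(S\N)

[0,7] S   <
  [0,3] S\N   >
    [0,1] "under" : (S\N)/NP
    [1,3] NP   >
      [1,2] "every" : NP/(N/S)
      [2,3] "read" : N/S
  [3,7] S\(S\N)   >
    [3,4] "slowly" : (S\(S\N))/N
    [4,7] N   >
      [4,5] "heard" : N/NP
      [5,7] NP   <
        [5,6] "today" : PP/NP
        [6,7] "built" : NP\(PP/NP)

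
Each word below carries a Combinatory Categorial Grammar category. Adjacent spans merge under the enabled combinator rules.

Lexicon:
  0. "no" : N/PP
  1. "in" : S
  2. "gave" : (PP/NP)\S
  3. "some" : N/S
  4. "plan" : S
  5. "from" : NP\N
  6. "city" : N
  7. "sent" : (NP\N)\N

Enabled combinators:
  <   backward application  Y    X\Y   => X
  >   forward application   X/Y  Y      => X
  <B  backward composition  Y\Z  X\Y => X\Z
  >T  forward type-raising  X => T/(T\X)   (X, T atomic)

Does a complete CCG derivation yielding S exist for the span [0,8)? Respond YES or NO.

N/PP S (PP/NP)\S N/S S NP\N N (NP\N)\N
CKY chart[0,8] = {N/(N\NP), NP, NP/(NP\NP), PP/(PP\NP), S/(S\NP)}; S ∉ chart

NO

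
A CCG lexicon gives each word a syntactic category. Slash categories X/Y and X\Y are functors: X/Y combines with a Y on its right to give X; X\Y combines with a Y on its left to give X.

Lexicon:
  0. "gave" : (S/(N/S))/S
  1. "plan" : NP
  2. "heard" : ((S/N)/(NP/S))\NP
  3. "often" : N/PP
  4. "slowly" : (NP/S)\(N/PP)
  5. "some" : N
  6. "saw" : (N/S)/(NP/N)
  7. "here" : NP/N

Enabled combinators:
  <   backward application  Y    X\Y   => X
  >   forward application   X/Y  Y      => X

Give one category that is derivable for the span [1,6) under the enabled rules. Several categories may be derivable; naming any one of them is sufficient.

S

[0,8] S   >
  [0,6] S/(N/S)   >
    [0,1] "gave" : (S/(N/S))/S
    [1,6] S   >
      [1,5] S/N   >
        [1,3] (S/N)/(NP/S)   <
          [1,2] "plan" : NP
          [2,3] "heard" : ((S/N)/(NP/S))\NP
        [3,5] NP/S   <
          [3,4] "often" : N/PP
          [4,5] "slowly" : (NP/S)\(N/PP)
      [5,6] "some" : N
  [6,8] N/S   >
    [6,7] "saw" : (N/S)/(NP/N)
    [7,8] "here" : NP/N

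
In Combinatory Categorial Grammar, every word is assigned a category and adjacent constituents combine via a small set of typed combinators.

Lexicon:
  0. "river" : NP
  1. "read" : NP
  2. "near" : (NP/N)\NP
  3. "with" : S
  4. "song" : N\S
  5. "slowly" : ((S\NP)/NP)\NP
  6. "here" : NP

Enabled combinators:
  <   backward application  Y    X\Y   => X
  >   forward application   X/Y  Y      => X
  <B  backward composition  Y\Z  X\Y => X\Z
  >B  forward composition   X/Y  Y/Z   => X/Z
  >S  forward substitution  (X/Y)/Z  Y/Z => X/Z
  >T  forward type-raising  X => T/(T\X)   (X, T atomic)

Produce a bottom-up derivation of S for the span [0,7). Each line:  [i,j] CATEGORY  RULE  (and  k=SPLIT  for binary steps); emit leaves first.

[0,7] S   >
  [0,1] S/(S\NP)   >T
    [0,1] "river" : NP
  [1,7] S\NP   >
    [1,6] (S\NP)/NP   <
      [1,5] NP   >
        [1,3] NP/N   <
          [1,2] "read" : NP
          [2,3] "near" : (NP/N)\NP
        [3,5] N   >
          [3,4] N/(N\S)   >T
            [3,4] "with" : S
          [4,5] "song" : N\S
      [5,6] "slowly" : ((S\NP)/NP)\NP
    [6,7] "here" : NP

[0,1] NP  lex  "river"
[0,1] S/(S\NP)  >T
[1,2] NP  lex  "read"
[2,3] (NP/N)\NP  lex  "near"
[1,3] NP/N  <  k=2
[3,4] S  lex  "with"
[3,4] N/(N\S)  >T
[4,5] N\S  lex  "song"
[3,5] N  >  k=4
[1,5] NP  >  k=3
[5,6] ((S\NP)/NP)\NP  lex  "slowly"
[1,6] (S\NP)/NP  <  k=5
[6,7] NP  lex  "here"
[1,7] S\NP  >  k=6
[0,7] S  >  k=1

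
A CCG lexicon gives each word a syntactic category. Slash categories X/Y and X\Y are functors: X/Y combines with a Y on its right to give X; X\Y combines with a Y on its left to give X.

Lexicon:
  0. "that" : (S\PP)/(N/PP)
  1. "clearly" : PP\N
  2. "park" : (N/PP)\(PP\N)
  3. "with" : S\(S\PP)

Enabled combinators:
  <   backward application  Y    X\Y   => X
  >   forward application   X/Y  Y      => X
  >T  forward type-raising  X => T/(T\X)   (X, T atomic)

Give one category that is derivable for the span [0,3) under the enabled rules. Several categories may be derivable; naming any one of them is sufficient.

S\PP

[0,4] S   <
  [0,3] S\PP   >
    [0,1] "that" : (S\PP)/(N/PP)
    [1,3] N/PP   <
      [1,2] "clearly" : PP\N
      [2,3] "park" : (N/PP)\(PP\N)
  [3,4] "with" : S\(S\PP)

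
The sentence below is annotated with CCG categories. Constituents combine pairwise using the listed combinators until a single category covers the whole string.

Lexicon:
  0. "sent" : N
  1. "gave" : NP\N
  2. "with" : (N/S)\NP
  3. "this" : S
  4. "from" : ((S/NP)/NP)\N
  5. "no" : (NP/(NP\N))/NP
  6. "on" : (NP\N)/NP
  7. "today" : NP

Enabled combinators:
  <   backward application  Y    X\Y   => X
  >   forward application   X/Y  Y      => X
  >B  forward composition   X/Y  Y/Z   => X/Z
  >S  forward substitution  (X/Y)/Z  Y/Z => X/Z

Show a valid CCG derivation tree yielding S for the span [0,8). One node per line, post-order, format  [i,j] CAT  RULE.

[0,8] S   >
  [0,7] S/NP   >S
    [0,5] (S/NP)/NP   <
      [0,4] N   >
        [0,3] N/S   <
          [0,2] NP   <
            [0,1] "sent" : N
            [1,2] "gave" : NP\N
          [2,3] "with" : (N/S)\NP
        [3,4] "this" : S
      [4,5] "from" : ((S/NP)/NP)\N
    [5,7] NP/NP   >S
      [5,6] "no" : (NP/(NP\N))/NP
      [6,7] "on" : (NP\N)/NP
  [7,8] "today" : NP

[0,1] N  lex  "sent"
[1,2] NP\N  lex  "gave"
[0,2] NP  <  k=1
[2,3] (N/S)\NP  lex  "with"
[0,3] N/S  <  k=2
[3,4] S  lex  "this"
[0,4] N  >  k=3
[4,5] ((S/NP)/NP)\N  lex  "from"
[0,5] (S/NP)/NP  <  k=4
[5,6] (NP/(NP\N))/NP  lex  "no"
[6,7] (NP\N)/NP  lex  "on"
[5,7] NP/NP  >S  k=6
[0,7] S/NP  >S  k=5
[7,8] NP  lex  "today"
[0,8] S  >  k=7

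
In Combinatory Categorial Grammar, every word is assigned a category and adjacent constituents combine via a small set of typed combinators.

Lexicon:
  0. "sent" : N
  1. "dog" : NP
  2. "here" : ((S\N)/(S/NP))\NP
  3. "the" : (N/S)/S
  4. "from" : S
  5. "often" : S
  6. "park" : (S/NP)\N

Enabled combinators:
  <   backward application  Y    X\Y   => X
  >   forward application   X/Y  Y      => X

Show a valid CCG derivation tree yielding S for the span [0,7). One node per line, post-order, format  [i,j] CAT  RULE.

[0,7] S   <
  [0,1] "sent" : N
  [1,7] S\N   >
    [1,3] (S\N)/(S/NP)   <
      [1,2] "dog" : NP
      [2,3] "here" : ((S\N)/(S/NP))\NP
    [3,7] S/NP   <
      [3,6] N   >
        [3,5] N/S   >
          [3,4] "the" : (N/S)/S
          [4,5] "from" : S
        [5,6] "often" : S
      [6,7] "park" : (S/NP)\N

[0,1] N  lex  "sent"
[1,2] NP  lex  "dog"
[2,3] ((S\N)/(S/NP))\NP  lex  "here"
[1,3] (S\N)/(S/NP)  <  k=2
[3,4] (N/S)/S  lex  "the"
[4,5] S  lex  "from"
[3,5] N/S  >  k=4
[5,6] S  lex  "often"
[3,6] N  >  k=5
[6,7] (S/NP)\N  lex  "park"
[3,7] S/NP  <  k=6
[1,7] S\N  >  k=3
[0,7] S  <  k=1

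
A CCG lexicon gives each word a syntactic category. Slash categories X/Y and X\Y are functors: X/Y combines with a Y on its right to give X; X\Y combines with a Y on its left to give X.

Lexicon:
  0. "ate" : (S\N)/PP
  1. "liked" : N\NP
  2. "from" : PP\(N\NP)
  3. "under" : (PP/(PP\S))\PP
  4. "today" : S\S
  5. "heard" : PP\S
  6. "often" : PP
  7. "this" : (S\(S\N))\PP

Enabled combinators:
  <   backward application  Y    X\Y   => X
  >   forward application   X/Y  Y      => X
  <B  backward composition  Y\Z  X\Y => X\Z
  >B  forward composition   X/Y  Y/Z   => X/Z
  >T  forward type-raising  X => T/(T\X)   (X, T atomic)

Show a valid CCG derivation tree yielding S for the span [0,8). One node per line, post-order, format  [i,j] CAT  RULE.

[0,1] (S\N)/PP  lex  "ate"
[1,2] N\NP  lex  "liked"
[2,3] PP\(N\NP)  lex  "from"
[1,3] PP  <  k=2
[3,4] (PP/(PP\S))\PP  lex  "under"
[1,4] PP/(PP\S)  <  k=3
[4,5] S\S  lex  "today"
[5,6] PP\S  lex  "heard"
[4,6] PP\S  <B  k=5
[1,6] PP  >  k=4
[0,6] S\N  >  k=1
[6,7] PP  lex  "often"
[7,8] (S\(S\N))\PP  lex  "this"
[6,8] S\(S\N)  <  k=7
[0,8] S  <  k=6

[0,8] S   <
  [0,6] S\N   >
    [0,1] "ate" : (S\N)/PP
    [1,6] PP   >
      [1,4] PP/(PP\S)   <
        [1,3] PP   <
          [1,2] "liked" : N\NP
          [2,3] "from" : PP\(N\NP)
        [3,4] "under" : (PP/(PP\S))\PP
      [4,6] PP\S   <B
        [4,5] "today" : S\S
        [5,6] "heard" : PP\S
  [6,8] S\(S\N)   <
    [6,7] "often" : PP
    [7,8] "this" : (S\(S\N))\PP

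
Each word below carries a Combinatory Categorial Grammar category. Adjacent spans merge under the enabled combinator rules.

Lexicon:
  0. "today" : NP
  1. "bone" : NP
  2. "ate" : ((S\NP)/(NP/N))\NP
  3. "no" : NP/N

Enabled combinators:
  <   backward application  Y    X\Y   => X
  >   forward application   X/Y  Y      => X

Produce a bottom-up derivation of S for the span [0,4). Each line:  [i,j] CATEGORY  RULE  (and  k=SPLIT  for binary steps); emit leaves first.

[0,4] S   <
  [0,1] "today" : NP
  [1,4] S\NP   >
    [1,3] (S\NP)/(NP/N)   <
      [1,2] "bone" : NP
      [2,3] "ate" : ((S\NP)/(NP/N))\NP
    [3,4] "no" : NP/N

[0,1] NP  lex  "today"
[1,2] NP  lex  "bone"
[2,3] ((S\NP)/(NP/N))\NP  lex  "ate"
[1,3] (S\NP)/(NP/N)  <  k=2
[3,4] NP/N  lex  "no"
[1,4] S\NP  >  k=3
[0,4] S  <  k=1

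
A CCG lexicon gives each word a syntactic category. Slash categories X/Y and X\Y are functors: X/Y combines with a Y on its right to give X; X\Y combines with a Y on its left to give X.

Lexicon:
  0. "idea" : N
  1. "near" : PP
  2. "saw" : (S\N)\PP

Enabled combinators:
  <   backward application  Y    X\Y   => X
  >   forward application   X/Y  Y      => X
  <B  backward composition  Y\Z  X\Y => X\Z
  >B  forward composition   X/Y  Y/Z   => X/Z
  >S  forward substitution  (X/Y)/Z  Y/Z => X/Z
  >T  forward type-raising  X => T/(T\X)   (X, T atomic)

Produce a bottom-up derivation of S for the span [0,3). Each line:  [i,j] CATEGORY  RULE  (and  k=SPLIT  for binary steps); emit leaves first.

[0,1] N  lex  "idea"
[1,2] PP  lex  "near"
[2,3] (S\N)\PP  lex  "saw"
[1,3] S\N  <  k=2
[0,3] S  <  k=1

[0,3] S   <
  [0,1] "idea" : N
  [1,3] S\N   <
    [1,2] "near" : PP
    [2,3] "saw" : (S\N)\PP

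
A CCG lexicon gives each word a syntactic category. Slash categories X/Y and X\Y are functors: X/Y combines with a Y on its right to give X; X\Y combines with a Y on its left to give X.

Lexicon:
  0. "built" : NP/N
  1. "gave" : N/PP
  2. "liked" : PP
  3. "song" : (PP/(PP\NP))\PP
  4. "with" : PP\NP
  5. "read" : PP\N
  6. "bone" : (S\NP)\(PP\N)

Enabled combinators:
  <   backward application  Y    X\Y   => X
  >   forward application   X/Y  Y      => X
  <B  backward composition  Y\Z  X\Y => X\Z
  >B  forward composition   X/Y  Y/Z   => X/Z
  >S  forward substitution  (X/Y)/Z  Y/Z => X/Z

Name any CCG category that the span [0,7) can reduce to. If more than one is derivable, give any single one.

S

[0,7] S   <
  [0,5] NP   >
    [0,1] "built" : NP/N
    [1,5] N   >
      [1,2] "gave" : N/PP
      [2,5] PP   >
        [2,4] PP/(PP\NP)   <
          [2,3] "liked" : PP
          [3,4] "song" : (PP/(PP\NP))\PP
        [4,5] "with" : PP\NP
  [5,7] S\NP   <
    [5,6] "read" : PP\N
    [6,7] "bone" : (S\NP)\(PP\N)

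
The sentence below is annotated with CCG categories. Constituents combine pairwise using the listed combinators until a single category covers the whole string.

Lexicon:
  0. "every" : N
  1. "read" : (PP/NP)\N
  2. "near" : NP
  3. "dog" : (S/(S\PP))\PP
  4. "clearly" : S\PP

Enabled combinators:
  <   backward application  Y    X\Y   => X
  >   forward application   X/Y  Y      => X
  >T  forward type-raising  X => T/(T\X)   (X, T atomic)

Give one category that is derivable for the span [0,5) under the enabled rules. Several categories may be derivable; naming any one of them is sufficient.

S

[0,5] S   >
  [0,4] S/(S\PP)   <
    [0,3] PP   >
      [0,2] PP/NP   <
        [0,1] "every" : N
        [1,2] "read" : (PP/NP)\N
      [2,3] "near" : NP
    [3,4] "dog" : (S/(S\PP))\PP
  [4,5] "clearly" : S\PP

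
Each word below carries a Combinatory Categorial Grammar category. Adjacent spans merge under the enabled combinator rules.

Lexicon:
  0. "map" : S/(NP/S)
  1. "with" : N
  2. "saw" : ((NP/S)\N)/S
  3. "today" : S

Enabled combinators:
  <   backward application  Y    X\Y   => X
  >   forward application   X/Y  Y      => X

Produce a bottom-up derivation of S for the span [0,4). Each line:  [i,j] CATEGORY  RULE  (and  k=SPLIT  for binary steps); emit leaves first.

[0,4] S   >
  [0,1] "map" : S/(NP/S)
  [1,4] NP/S   <
    [1,2] "with" : N
    [2,4] (NP/S)\N   >
      [2,3] "saw" : ((NP/S)\N)/S
      [3,4] "today" : S

[0,1] S/(NP/S)  lex  "map"
[1,2] N  lex  "with"
[2,3] ((NP/S)\N)/S  lex  "saw"
[3,4] S  lex  "today"
[2,4] (NP/S)\N  >  k=3
[1,4] NP/S  <  k=2
[0,4] S  >  k=1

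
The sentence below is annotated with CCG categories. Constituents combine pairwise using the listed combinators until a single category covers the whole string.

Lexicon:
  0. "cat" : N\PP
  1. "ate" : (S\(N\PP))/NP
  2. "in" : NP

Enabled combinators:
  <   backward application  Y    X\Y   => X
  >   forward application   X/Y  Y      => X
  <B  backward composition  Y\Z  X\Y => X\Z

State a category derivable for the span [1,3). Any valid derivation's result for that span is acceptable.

[0,3] S   <
  [0,1] "cat" : N\PP
  [1,3] S\(N\PP)   >
    [1,2] "ate" : (S\(N\PP))/NP
    [2,3] "in" : NP

S\(N\PP)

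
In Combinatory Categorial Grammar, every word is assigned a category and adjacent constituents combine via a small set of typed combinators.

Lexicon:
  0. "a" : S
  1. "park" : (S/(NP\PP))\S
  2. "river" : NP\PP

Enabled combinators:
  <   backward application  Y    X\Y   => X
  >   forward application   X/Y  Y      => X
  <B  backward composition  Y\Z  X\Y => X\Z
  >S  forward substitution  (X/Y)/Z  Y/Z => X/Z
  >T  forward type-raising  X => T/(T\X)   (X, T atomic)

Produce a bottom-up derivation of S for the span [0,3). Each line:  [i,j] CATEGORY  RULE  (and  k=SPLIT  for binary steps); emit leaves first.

[0,3] S   >
  [0,2] S/(NP\PP)   <
    [0,1] "a" : S
    [1,2] "park" : (S/(NP\PP))\S
  [2,3] "river" : NP\PP

[0,1] S  lex  "a"
[1,2] (S/(NP\PP))\S  lex  "park"
[0,2] S/(NP\PP)  <  k=1
[2,3] NP\PP  lex  "river"
[0,3] S  >  k=2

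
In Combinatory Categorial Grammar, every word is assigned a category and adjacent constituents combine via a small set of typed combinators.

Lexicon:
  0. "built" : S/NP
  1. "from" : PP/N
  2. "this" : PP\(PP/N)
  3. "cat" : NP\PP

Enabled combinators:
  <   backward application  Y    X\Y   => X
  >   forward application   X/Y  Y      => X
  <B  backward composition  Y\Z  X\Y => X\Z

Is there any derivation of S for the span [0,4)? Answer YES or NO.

YES

[0,4] S   >
  [0,1] "built" : S/NP
  [1,4] NP   <
    [1,3] PP   <
      [1,2] "from" : PP/N
      [2,3] "this" : PP\(PP/N)
    [3,4] "cat" : NP\PP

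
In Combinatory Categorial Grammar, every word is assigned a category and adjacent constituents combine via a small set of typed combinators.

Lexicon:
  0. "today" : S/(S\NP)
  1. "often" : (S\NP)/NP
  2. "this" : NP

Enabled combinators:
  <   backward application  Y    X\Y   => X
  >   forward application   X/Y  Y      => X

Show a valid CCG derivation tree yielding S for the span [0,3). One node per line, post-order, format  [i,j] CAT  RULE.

[0,3] S   >
  [0,1] "today" : S/(S\NP)
  [1,3] S\NP   >
    [1,2] "often" : (S\NP)/NP
    [2,3] "this" : NP

[0,1] S/(S\NP)  lex  "today"
[1,2] (S\NP)/NP  lex  "often"
[2,3] NP  lex  "this"
[1,3] S\NP  >  k=2
[0,3] S  >  k=1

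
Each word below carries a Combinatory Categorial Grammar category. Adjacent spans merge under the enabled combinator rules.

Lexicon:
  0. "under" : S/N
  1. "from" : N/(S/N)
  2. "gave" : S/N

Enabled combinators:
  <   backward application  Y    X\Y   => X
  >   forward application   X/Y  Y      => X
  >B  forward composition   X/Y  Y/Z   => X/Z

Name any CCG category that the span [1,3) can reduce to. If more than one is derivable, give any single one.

[0,3] S   >
  [0,1] "under" : S/N
  [1,3] N   >
    [1,2] "from" : N/(S/N)
    [2,3] "gave" : S/N

N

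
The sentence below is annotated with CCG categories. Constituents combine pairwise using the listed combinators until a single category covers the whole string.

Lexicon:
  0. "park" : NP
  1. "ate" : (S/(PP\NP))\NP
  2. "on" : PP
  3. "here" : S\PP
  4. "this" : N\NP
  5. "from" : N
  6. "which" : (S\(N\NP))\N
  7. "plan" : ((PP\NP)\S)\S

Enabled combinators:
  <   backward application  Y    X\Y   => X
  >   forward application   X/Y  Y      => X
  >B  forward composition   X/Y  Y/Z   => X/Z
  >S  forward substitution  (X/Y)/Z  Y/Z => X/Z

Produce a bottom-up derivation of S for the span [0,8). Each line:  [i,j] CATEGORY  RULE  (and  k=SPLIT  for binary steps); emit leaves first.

[0,8] S   >
  [0,2] S/(PP\NP)   <
    [0,1] "park" : NP
    [1,2] "ate" : (S/(PP\NP))\NP
  [2,8] PP\NP   <
    [2,4] S   <
      [2,3] "on" : PP
      [3,4] "here" : S\PP
    [4,8] (PP\NP)\S   <
      [4,7] S   <
        [4,5] "this" : N\NP
        [5,7] S\(N\NP)   <
          [5,6] "from" : N
          [6,7] "which" : (S\(N\NP))\N
      [7,8] "plan" : ((PP\NP)\S)\S

[0,1] NP  lex  "park"
[1,2] (S/(PP\NP))\NP  lex  "ate"
[0,2] S/(PP\NP)  <  k=1
[2,3] PP  lex  "on"
[3,4] S\PP  lex  "here"
[2,4] S  <  k=3
[4,5] N\NP  lex  "this"
[5,6] N  lex  "from"
[6,7] (S\(N\NP))\N  lex  "which"
[5,7] S\(N\NP)  <  k=6
[4,7] S  <  k=5
[7,8] ((PP\NP)\S)\S  lex  "plan"
[4,8] (PP\NP)\S  <  k=7
[2,8] PP\NP  <  k=4
[0,8] S  >  k=2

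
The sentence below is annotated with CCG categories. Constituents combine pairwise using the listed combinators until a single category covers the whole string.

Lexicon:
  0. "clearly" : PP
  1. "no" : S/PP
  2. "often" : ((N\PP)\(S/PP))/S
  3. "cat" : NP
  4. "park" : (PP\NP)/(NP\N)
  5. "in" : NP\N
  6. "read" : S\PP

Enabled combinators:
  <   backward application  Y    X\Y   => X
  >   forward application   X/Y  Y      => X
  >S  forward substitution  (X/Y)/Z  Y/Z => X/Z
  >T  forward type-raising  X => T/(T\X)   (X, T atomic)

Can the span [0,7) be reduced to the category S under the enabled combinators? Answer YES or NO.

NO

PP S/PP ((N\PP)\(S/PP))/S NP (PP\NP)/(NP\N) NP\N S\PP
CKY chart[0,7] = {N, N/(N\N), NP/(NP\N), PP/(PP\N), S/(S\N)}; S ∉ chart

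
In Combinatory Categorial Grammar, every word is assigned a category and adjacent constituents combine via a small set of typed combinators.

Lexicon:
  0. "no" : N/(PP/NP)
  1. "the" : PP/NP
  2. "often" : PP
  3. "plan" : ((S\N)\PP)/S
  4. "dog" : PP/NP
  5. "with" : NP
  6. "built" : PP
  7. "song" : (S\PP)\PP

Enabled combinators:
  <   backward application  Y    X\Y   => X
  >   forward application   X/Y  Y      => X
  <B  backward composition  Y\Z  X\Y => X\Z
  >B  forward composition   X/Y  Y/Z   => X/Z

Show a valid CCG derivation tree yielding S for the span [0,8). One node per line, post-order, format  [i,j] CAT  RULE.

[0,1] N/(PP/NP)  lex  "no"
[1,2] PP/NP  lex  "the"
[0,2] N  >  k=1
[2,3] PP  lex  "often"
[3,4] ((S\N)\PP)/S  lex  "plan"
[4,5] PP/NP  lex  "dog"
[5,6] NP  lex  "with"
[4,6] PP  >  k=5
[6,7] PP  lex  "built"
[7,8] (S\PP)\PP  lex  "song"
[6,8] S\PP  <  k=7
[4,8] S  <  k=6
[3,8] (S\N)\PP  >  k=4
[2,8] S\N  <  k=3
[0,8] S  <  k=2

[0,8] S   <
  [0,2] N   >
    [0,1] "no" : N/(PP/NP)
    [1,2] "the" : PP/NP
  [2,8] S\N   <
    [2,3] "often" : PP
    [3,8] (S\N)\PP   >
      [3,4] "plan" : ((S\N)\PP)/S
      [4,8] S   <
        [4,6] PP   >
          [4,5] "dog" : PP/NP
          [5,6] "with" : NP
        [6,8] S\PP   <
          [6,7] "built" : PP
          [7,8] "song" : (S\PP)\PP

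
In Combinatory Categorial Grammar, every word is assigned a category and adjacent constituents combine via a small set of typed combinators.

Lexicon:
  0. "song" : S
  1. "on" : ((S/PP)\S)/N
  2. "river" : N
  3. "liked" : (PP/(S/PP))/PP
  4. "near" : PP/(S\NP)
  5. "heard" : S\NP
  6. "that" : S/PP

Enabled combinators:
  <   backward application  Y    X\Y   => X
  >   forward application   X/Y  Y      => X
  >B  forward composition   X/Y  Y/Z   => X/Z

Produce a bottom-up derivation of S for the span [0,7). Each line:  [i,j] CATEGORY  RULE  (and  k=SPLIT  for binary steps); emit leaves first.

[0,7] S   >
  [0,3] S/PP   <
    [0,1] "song" : S
    [1,3] (S/PP)\S   >
      [1,2] "on" : ((S/PP)\S)/N
      [2,3] "river" : N
  [3,7] PP   >
    [3,6] PP/(S/PP)   >
      [3,4] "liked" : (PP/(S/PP))/PP
      [4,6] PP   >
        [4,5] "near" : PP/(S\NP)
        [5,6] "heard" : S\NP
    [6,7] "that" : S/PP

[0,1] S  lex  "song"
[1,2] ((S/PP)\S)/N  lex  "on"
[2,3] N  lex  "river"
[1,3] (S/PP)\S  >  k=2
[0,3] S/PP  <  k=1
[3,4] (PP/(S/PP))/PP  lex  "liked"
[4,5] PP/(S\NP)  lex  "near"
[5,6] S\NP  lex  "heard"
[4,6] PP  >  k=5
[3,6] PP/(S/PP)  >  k=4
[6,7] S/PP  lex  "that"
[3,7] PP  >  k=6
[0,7] S  >  k=3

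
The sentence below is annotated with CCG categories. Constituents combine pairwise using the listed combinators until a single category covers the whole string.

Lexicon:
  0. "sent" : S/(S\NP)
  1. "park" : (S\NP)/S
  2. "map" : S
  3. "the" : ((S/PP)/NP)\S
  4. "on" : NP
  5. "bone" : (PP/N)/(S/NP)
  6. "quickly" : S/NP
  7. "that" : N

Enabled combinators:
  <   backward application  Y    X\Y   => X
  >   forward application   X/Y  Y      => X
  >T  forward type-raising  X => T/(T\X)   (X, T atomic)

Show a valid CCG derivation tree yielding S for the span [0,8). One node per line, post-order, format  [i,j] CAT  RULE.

[0,1] S/(S\NP)  lex  "sent"
[1,2] (S\NP)/S  lex  "park"
[2,3] S  lex  "map"
[1,3] S\NP  >  k=2
[0,3] S  >  k=1
[3,4] ((S/PP)/NP)\S  lex  "the"
[0,4] (S/PP)/NP  <  k=3
[4,5] NP  lex  "on"
[0,5] S/PP  >  k=4
[5,6] (PP/N)/(S/NP)  lex  "bone"
[6,7] S/NP  lex  "quickly"
[5,7] PP/N  >  k=6
[7,8] N  lex  "that"
[5,8] PP  >  k=7
[0,8] S  >  k=5

[0,8] S   >
  [0,5] S/PP   >
    [0,4] (S/PP)/NP   <
      [0,3] S   >
        [0,1] "sent" : S/(S\NP)
        [1,3] S\NP   >
          [1,2] "park" : (S\NP)/S
          [2,3] "map" : S
      [3,4] "the" : ((S/PP)/NP)\S
    [4,5] "on" : NP
  [5,8] PP   >
    [5,7] PP/N   >
      [5,6] "bone" : (PP/N)/(S/NP)
      [6,7] "quickly" : S/NP
    [7,8] "that" : N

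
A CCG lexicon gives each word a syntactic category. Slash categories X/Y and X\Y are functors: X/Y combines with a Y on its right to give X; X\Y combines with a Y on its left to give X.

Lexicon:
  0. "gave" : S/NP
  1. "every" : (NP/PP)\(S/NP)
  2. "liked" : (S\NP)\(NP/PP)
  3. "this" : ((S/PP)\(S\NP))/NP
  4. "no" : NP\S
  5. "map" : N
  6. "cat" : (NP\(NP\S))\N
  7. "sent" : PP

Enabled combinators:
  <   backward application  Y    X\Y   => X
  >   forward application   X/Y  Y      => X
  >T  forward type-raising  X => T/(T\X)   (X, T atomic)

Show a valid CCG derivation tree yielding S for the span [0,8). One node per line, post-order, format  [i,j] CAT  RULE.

[0,8] S   >
  [0,7] S/PP   <
    [0,3] S\NP   <
      [0,2] NP/PP   <
        [0,1] "gave" : S/NP
        [1,2] "every" : (NP/PP)\(S/NP)
      [2,3] "liked" : (S\NP)\(NP/PP)
    [3,7] (S/PP)\(S\NP)   >
      [3,4] "this" : ((S/PP)\(S\NP))/NP
      [4,7] NP   <
        [4,5] "no" : NP\S
        [5,7] NP\(NP\S)   <
          [5,6] "map" : N
          [6,7] "cat" : (NP\(NP\S))\N
  [7,8] "sent" : PP

[0,1] S/NP  lex  "gave"
[1,2] (NP/PP)\(S/NP)  lex  "every"
[0,2] NP/PP  <  k=1
[2,3] (S\NP)\(NP/PP)  lex  "liked"
[0,3] S\NP  <  k=2
[3,4] ((S/PP)\(S\NP))/NP  lex  "this"
[4,5] NP\S  lex  "no"
[5,6] N  lex  "map"
[6,7] (NP\(NP\S))\N  lex  "cat"
[5,7] NP\(NP\S)  <  k=6
[4,7] NP  <  k=5
[3,7] (S/PP)\(S\NP)  >  k=4
[0,7] S/PP  <  k=3
[7,8] PP  lex  "sent"
[0,8] S  >  k=7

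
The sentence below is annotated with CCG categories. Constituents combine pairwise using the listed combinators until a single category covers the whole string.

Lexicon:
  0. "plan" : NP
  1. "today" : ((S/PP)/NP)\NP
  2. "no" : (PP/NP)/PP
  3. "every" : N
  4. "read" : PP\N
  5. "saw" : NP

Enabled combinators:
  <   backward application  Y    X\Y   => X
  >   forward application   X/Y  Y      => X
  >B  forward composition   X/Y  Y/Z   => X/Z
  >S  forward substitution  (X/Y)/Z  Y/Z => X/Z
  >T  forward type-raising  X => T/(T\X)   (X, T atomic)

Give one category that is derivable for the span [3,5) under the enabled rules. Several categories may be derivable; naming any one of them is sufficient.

[0,6] S   >
  [0,5] S/NP   >S
    [0,2] (S/PP)/NP   <
      [0,1] "plan" : NP
      [1,2] "today" : ((S/PP)/NP)\NP
    [2,5] PP/NP   >
      [2,3] "no" : (PP/NP)/PP
      [3,5] PP   <
        [3,4] "every" : N
        [4,5] "read" : PP\N
  [5,6] "saw" : NP

PP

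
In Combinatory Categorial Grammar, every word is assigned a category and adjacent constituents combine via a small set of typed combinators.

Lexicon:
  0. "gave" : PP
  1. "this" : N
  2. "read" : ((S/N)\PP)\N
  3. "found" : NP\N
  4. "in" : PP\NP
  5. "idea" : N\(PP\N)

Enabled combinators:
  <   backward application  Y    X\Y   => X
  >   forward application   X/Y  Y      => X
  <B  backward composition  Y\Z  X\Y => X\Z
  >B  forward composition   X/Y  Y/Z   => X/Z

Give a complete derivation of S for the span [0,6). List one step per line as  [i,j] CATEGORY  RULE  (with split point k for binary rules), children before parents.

[0,6] S   >
  [0,3] S/N   <
    [0,1] "gave" : PP
    [1,3] (S/N)\PP   <
      [1,2] "this" : N
      [2,3] "read" : ((S/N)\PP)\N
  [3,6] N   <
    [3,5] PP\N   <B
      [3,4] "found" : NP\N
      [4,5] "in" : PP\NP
    [5,6] "idea" : N\(PP\N)

[0,1] PP  lex  "gave"
[1,2] N  lex  "this"
[2,3] ((S/N)\PP)\N  lex  "read"
[1,3] (S/N)\PP  <  k=2
[0,3] S/N  <  k=1
[3,4] NP\N  lex  "found"
[4,5] PP\NP  lex  "in"
[3,5] PP\N  <B  k=4
[5,6] N\(PP\N)  lex  "idea"
[3,6] N  <  k=5
[0,6] S  >  k=3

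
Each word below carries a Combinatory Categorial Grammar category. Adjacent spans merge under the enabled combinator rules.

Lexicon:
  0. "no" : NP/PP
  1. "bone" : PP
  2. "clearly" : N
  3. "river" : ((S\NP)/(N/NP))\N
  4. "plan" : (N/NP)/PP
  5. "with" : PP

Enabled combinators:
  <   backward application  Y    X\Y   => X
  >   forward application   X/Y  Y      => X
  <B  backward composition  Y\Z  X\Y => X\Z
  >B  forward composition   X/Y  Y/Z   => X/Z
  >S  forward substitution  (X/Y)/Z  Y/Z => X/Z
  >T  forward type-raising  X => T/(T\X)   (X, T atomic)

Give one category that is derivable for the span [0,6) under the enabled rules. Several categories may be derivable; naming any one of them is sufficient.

S

[0,6] S   <
  [0,2] NP   >
    [0,1] "no" : NP/PP
    [1,2] "bone" : PP
  [2,6] S\NP   >
    [2,4] (S\NP)/(N/NP)   <
      [2,3] "clearly" : N
      [3,4] "river" : ((S\NP)/(N/NP))\N
    [4,6] N/NP   >
      [4,5] "plan" : (N/NP)/PP
      [5,6] "with" : PP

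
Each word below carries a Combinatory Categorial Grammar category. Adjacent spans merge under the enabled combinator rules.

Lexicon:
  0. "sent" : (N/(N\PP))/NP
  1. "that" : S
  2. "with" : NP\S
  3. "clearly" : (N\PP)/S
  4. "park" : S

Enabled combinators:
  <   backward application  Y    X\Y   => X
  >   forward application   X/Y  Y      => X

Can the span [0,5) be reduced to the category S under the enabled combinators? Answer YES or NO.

NO

(N/(N\PP))/NP S NP\S (N\PP)/S S
CKY chart[0,5] = {N}; S ∉ chart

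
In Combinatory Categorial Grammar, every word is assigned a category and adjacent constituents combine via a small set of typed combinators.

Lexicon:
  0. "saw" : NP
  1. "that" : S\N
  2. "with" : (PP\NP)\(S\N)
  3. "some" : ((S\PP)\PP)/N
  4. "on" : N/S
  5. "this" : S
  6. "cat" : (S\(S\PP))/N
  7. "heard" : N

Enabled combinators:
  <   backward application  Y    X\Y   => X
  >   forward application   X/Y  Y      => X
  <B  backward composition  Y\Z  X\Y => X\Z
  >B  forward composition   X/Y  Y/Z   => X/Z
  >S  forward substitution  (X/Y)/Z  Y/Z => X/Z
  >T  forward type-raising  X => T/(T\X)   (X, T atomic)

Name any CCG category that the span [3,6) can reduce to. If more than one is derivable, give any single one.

(S\PP)\PP

[0,8] S   <
  [0,6] S\PP   <
    [0,3] PP   <
      [0,1] "saw" : NP
      [1,3] PP\NP   <
        [1,2] "that" : S\N
        [2,3] "with" : (PP\NP)\(S\N)
    [3,6] (S\PP)\PP   >
      [3,4] "some" : ((S\PP)\PP)/N
      [4,6] N   >
        [4,5] "on" : N/S
        [5,6] "this" : S
  [6,8] S\(S\PP)   >
    [6,7] "cat" : (S\(S\PP))/N
    [7,8] "heard" : N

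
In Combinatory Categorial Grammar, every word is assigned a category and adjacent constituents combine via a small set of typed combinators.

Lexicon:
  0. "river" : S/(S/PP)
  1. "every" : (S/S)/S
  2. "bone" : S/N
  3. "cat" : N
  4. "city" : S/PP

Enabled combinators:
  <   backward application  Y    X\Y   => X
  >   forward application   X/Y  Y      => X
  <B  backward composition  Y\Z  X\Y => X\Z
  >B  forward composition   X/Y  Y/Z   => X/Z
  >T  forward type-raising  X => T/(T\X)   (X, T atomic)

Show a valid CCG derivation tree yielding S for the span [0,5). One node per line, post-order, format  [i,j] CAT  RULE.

[0,1] S/(S/PP)  lex  "river"
[1,2] (S/S)/S  lex  "every"
[2,3] S/N  lex  "bone"
[3,4] N  lex  "cat"
[2,4] S  >  k=3
[1,4] S/S  >  k=2
[4,5] S/PP  lex  "city"
[1,5] S/PP  >B  k=4
[0,5] S  >  k=1

[0,5] S   >
  [0,1] "river" : S/(S/PP)
  [1,5] S/PP   >B
    [1,4] S/S   >
      [1,2] "every" : (S/S)/S
      [2,4] S   >
        [2,3] "bone" : S/N
        [3,4] "cat" : N
    [4,5] "city" : S/PP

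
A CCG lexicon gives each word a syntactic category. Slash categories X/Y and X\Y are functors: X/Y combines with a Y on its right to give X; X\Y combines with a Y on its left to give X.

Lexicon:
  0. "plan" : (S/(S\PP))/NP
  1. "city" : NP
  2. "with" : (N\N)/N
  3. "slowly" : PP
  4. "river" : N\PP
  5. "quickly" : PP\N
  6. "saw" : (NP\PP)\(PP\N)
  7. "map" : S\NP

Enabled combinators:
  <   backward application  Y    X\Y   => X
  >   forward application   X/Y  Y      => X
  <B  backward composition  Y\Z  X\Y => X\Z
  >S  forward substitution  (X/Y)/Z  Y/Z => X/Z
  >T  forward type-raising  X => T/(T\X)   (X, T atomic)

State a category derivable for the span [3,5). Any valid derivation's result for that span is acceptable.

N

[0,8] S   >
  [0,2] S/(S\PP)   >
    [0,1] "plan" : (S/(S\PP))/NP
    [1,2] "city" : NP
  [2,8] S\PP   <B
    [2,7] NP\PP   <
      [2,6] PP\N   <B
        [2,5] N\N   >
          [2,3] "with" : (N\N)/N
          [3,5] N   <
            [3,4] "slowly" : PP
            [4,5] "river" : N\PP
        [5,6] "quickly" : PP\N
      [6,7] "saw" : (NP\PP)\(PP\N)
    [7,8] "map" : S\NP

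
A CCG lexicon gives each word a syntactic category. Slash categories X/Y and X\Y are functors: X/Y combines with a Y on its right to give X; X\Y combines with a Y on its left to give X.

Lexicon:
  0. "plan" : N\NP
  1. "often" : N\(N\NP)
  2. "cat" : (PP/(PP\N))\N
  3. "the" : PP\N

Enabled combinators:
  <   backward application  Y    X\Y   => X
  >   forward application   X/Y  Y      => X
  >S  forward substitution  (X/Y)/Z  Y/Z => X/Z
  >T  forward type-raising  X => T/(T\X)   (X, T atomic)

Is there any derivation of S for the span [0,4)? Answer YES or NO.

N\NP N\(N\NP) (PP/(PP\N))\N PP\N
CKY chart[0,4] = {N/(N\PP), NP/(NP\PP), PP, PP/(PP\PP), S/(S\PP)}; S ∉ chart

NO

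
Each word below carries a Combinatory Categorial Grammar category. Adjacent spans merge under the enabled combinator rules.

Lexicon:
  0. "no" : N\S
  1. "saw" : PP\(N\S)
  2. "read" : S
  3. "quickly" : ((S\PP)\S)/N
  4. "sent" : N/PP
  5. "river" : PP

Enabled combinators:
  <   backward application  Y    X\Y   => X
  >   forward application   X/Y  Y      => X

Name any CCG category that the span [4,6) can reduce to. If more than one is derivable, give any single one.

N

[0,6] S   <
  [0,2] PP   <
    [0,1] "no" : N\S
    [1,2] "saw" : PP\(N\S)
  [2,6] S\PP   <
    [2,3] "read" : S
    [3,6] (S\PP)\S   >
      [3,4] "quickly" : ((S\PP)\S)/N
      [4,6] N   >
        [4,5] "sent" : N/PP
        [5,6] "river" : PP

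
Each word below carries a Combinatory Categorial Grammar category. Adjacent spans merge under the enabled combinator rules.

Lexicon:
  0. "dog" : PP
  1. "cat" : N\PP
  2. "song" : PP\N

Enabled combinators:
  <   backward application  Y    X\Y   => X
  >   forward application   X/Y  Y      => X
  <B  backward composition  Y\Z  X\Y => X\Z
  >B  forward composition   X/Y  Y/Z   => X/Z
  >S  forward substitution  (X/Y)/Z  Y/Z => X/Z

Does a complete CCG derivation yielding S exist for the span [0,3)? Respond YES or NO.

PP N\PP PP\N
CKY chart[0,3] = {PP}; S ∉ chart

NO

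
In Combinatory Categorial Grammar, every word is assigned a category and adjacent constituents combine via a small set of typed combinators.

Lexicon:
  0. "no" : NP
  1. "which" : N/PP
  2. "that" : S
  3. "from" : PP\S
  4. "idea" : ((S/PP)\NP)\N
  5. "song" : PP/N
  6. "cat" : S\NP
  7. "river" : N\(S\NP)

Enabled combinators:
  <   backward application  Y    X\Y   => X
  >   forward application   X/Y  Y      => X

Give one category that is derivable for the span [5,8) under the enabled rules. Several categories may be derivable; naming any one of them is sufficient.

[0,8] S   >
  [0,5] S/PP   <
    [0,1] "no" : NP
    [1,5] (S/PP)\NP   <
      [1,4] N   >
        [1,2] "which" : N/PP
        [2,4] PP   <
          [2,3] "that" : S
          [3,4] "from" : PP\S
      [4,5] "idea" : ((S/PP)\NP)\N
  [5,8] PP   >
    [5,6] "song" : PP/N
    [6,8] N   <
      [6,7] "cat" : S\NP
      [7,8] "river" : N\(S\NP)

PP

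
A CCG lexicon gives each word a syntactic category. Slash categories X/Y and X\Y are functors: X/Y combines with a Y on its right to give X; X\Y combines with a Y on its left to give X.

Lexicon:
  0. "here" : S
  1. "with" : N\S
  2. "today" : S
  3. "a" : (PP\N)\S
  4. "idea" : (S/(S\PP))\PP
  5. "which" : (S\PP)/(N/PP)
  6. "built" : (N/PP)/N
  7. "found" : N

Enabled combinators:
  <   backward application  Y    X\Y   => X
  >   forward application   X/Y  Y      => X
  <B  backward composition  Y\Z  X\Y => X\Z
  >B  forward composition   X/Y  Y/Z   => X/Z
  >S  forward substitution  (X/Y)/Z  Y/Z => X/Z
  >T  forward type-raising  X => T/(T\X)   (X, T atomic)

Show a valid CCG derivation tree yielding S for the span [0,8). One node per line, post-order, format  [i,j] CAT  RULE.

[0,1] S  lex  "here"
[1,2] N\S  lex  "with"
[0,2] N  <  k=1
[2,3] S  lex  "today"
[3,4] (PP\N)\S  lex  "a"
[2,4] PP\N  <  k=3
[0,4] PP  <  k=2
[4,5] (S/(S\PP))\PP  lex  "idea"
[0,5] S/(S\PP)  <  k=4
[5,6] (S\PP)/(N/PP)  lex  "which"
[6,7] (N/PP)/N  lex  "built"
[7,8] N  lex  "found"
[6,8] N/PP  >  k=7
[5,8] S\PP  >  k=6
[0,8] S  >  k=5

[0,8] S   >
  [0,5] S/(S\PP)   <
    [0,4] PP   <
      [0,2] N   <
        [0,1] "here" : S
        [1,2] "with" : N\S
      [2,4] PP\N   <
        [2,3] "today" : S
        [3,4] "a" : (PP\N)\S
    [4,5] "idea" : (S/(S\PP))\PP
  [5,8] S\PP   >
    [5,6] "which" : (S\PP)/(N/PP)
    [6,8] N/PP   >
      [6,7] "built" : (N/PP)/N
      [7,8] "found" : N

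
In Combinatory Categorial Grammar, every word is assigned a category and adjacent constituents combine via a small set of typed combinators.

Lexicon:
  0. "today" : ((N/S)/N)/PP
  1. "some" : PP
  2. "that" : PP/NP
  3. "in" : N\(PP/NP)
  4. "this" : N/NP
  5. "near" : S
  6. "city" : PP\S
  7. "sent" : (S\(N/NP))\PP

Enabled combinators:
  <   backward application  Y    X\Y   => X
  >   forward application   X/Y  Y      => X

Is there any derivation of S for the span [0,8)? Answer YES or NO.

((N/S)/N)/PP PP PP/NP N\(PP/NP) N/NP S PP\S (S\(N/NP))\PP
CKY chart[0,8] = {N}; S ∉ chart

NO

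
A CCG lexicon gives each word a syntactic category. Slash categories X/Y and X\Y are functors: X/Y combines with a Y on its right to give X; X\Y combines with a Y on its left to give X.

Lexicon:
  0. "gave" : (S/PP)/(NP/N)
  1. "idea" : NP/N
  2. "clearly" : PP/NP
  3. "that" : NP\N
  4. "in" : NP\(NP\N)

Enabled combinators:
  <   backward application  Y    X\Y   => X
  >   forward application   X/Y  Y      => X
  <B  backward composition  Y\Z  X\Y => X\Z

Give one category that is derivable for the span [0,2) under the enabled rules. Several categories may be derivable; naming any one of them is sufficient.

[0,5] S   >
  [0,2] S/PP   >
    [0,1] "gave" : (S/PP)/(NP/N)
    [1,2] "idea" : NP/N
  [2,5] PP   >
    [2,3] "clearly" : PP/NP
    [3,5] NP   <
      [3,4] "that" : NP\N
      [4,5] "in" : NP\(NP\N)

S/PP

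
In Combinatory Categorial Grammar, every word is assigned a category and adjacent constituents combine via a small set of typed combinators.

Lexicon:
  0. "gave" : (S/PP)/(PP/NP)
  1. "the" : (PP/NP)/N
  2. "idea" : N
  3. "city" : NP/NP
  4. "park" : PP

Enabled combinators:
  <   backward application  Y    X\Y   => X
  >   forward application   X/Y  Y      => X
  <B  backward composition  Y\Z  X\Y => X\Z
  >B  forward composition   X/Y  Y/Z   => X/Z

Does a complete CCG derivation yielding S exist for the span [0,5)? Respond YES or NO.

[0,5] S   >
  [0,4] S/PP   >
    [0,1] "gave" : (S/PP)/(PP/NP)
    [1,4] PP/NP   >B
      [1,3] PP/NP   >
        [1,2] "the" : (PP/NP)/N
        [2,3] "idea" : N
      [3,4] "city" : NP/NP
  [4,5] "park" : PP

YES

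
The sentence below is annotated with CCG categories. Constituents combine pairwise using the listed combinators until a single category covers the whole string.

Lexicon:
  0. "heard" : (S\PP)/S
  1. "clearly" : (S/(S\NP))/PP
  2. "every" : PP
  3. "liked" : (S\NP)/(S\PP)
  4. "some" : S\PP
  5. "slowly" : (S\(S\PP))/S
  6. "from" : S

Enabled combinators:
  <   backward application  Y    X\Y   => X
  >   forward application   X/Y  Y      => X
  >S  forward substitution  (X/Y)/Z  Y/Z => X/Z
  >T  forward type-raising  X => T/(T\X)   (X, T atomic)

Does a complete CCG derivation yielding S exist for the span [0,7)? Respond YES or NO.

[0,7] S   <
  [0,5] S\PP   >
    [0,1] "heard" : (S\PP)/S
    [1,5] S   >
      [1,3] S/(S\NP)   >
        [1,2] "clearly" : (S/(S\NP))/PP
        [2,3] "every" : PP
      [3,5] S\NP   >
        [3,4] "liked" : (S\NP)/(S\PP)
        [4,5] "some" : S\PP
  [5,7] S\(S\PP)   >
    [5,6] "slowly" : (S\(S\PP))/S
    [6,7] "from" : S

YES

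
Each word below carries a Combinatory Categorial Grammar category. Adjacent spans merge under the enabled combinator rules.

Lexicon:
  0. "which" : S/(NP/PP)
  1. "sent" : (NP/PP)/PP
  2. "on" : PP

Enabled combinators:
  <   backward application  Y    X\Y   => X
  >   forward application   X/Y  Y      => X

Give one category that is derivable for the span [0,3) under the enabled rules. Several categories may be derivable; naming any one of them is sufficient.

S

[0,3] S   >
  [0,1] "which" : S/(NP/PP)
  [1,3] NP/PP   >
    [1,2] "sent" : (NP/PP)/PP
    [2,3] "on" : PP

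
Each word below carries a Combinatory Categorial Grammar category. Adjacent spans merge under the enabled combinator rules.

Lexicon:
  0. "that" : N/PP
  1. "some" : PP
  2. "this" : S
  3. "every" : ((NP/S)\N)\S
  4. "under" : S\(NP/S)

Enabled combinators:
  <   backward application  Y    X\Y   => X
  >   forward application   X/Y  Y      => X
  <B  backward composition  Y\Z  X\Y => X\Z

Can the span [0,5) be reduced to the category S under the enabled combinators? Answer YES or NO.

YES

[0,5] S   <
  [0,4] NP/S   <
    [0,2] N   >
      [0,1] "that" : N/PP
      [1,2] "some" : PP
    [2,4] (NP/S)\N   <
      [2,3] "this" : S
      [3,4] "every" : ((NP/S)\N)\S
  [4,5] "under" : S\(NP/S)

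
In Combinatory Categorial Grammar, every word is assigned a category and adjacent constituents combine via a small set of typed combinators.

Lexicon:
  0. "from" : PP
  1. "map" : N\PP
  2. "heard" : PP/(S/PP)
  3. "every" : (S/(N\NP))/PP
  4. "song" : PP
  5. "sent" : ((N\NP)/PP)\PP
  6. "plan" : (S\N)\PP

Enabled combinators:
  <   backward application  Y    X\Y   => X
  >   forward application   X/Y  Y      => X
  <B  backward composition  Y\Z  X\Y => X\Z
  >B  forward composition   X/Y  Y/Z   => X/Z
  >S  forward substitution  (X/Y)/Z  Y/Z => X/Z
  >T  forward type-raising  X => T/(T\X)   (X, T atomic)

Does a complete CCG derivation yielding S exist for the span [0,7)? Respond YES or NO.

[0,7] S   <
  [0,2] N   >
    [0,1] N/(N\PP)   >T
      [0,1] "from" : PP
    [1,2] "map" : N\PP
  [2,7] S\N   <
    [2,6] PP   >
      [2,3] "heard" : PP/(S/PP)
      [3,6] S/PP   >S
        [3,4] "every" : (S/(N\NP))/PP
        [4,6] (N\NP)/PP   <
          [4,5] "song" : PP
          [5,6] "sent" : ((N\NP)/PP)\PP
    [6,7] "plan" : (S\N)\PP

YES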